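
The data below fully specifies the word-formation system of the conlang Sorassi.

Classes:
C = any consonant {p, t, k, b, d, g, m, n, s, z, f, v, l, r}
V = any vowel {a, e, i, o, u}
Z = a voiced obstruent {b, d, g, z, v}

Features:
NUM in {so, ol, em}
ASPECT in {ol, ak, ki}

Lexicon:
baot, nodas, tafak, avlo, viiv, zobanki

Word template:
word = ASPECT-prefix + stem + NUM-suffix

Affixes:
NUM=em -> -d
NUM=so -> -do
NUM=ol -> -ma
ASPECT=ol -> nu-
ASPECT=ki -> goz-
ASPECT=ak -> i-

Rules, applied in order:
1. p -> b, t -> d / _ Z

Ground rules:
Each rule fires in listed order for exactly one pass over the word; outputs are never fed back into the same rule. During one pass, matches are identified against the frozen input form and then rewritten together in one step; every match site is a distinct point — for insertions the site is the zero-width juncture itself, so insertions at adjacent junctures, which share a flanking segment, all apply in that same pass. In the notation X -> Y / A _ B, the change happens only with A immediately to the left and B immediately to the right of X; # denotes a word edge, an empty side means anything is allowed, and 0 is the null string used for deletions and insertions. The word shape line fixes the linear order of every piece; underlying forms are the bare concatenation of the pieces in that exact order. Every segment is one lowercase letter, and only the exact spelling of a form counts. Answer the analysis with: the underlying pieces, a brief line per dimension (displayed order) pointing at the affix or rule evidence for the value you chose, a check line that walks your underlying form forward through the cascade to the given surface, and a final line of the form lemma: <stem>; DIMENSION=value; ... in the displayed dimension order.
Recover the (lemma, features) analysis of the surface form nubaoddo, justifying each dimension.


underlying: nu-baot-do
NUM=so - signalled by the affix -do
ASPECT=ol - signalled by the affix nu-
check: nubaotdo -> nubaoddo
lemma: baot; NUM=so; ASPECT=ol


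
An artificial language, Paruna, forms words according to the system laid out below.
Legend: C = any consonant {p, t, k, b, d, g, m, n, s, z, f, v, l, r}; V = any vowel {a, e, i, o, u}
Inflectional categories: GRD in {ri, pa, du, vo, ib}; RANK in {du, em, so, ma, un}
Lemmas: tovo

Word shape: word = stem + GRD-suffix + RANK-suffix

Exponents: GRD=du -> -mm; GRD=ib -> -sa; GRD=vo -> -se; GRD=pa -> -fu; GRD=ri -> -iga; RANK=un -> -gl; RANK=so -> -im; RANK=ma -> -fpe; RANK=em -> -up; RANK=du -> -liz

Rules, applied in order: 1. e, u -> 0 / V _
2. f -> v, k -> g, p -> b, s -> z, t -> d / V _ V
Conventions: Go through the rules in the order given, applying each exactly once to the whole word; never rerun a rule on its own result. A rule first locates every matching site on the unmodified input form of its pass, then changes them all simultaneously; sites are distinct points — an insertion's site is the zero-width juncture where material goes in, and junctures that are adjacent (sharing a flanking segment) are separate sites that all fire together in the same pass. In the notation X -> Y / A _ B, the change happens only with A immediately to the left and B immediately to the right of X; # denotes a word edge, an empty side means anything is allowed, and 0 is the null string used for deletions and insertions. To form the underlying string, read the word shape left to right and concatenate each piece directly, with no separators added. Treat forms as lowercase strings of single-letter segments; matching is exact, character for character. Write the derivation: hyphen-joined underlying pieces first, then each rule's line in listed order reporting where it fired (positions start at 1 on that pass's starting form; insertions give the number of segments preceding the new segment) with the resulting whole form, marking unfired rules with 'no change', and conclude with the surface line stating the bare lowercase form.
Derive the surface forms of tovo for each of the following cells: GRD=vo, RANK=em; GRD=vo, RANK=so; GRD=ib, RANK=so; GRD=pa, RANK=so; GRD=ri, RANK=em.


cell GRD=vo, RANK=em:
underlying: tovo-se-up
1. e, u -> 0 / V _: fires at position(s) 7: tovosep
2. f -> v, k -> g, p -> b, s -> z, t -> d / V _ V: fires at position(s) 5: tovozep
surface: tovozep

cell GRD=vo, RANK=so:
underlying: tovo-se-im
1. e, u -> 0 / V _: no change
2. f -> v, k -> g, p -> b, s -> z, t -> d / V _ V: fires at position(s) 5: tovozeim
surface: tovozeim

cell GRD=ib, RANK=so:
underlying: tovo-sa-im
1. e, u -> 0 / V _: no change
2. f -> v, k -> g, p -> b, s -> z, t -> d / V _ V: fires at position(s) 5: tovozaim
surface: tovozaim

cell GRD=pa, RANK=so:
underlying: tovo-fu-im
1. e, u -> 0 / V _: no change
2. f -> v, k -> g, p -> b, s -> z, t -> d / V _ V: fires at position(s) 5: tovovuim
surface: tovovuim

cell GRD=ri, RANK=em:
underlying: tovo-iga-up
1. e, u -> 0 / V _: fires at position(s) 8: tovoigap
2. f -> v, k -> g, p -> b, s -> z, t -> d / V _ V: no change
surface: tovoigap


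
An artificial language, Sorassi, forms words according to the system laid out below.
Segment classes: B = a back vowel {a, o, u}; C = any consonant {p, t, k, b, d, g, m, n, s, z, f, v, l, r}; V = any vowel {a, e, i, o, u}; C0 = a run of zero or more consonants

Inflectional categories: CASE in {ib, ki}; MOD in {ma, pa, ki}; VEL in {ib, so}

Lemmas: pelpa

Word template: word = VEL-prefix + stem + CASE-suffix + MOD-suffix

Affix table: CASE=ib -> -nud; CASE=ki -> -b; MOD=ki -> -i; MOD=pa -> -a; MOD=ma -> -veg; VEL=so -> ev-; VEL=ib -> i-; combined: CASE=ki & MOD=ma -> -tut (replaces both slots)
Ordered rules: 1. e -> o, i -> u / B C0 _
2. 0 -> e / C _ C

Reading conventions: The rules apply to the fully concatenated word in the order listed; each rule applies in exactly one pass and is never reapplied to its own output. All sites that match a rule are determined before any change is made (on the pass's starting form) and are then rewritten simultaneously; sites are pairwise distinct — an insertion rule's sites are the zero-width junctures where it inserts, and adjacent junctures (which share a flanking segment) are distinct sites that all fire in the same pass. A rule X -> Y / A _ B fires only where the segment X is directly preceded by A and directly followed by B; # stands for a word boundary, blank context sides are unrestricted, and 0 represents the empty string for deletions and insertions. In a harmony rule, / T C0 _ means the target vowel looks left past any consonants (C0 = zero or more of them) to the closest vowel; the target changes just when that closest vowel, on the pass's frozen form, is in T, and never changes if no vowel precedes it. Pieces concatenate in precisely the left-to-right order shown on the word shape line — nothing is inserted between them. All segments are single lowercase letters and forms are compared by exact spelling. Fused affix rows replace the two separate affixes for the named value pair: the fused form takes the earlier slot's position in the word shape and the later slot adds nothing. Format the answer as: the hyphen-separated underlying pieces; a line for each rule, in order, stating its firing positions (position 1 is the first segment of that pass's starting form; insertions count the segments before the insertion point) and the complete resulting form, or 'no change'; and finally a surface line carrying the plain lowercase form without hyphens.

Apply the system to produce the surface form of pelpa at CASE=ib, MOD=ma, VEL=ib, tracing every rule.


underlying: i-pelpa-nud-veg
1. e -> o, i -> u / B C0 _: fires at position(s) 11: ipelpanudvog
2. 0 -> e / C _ C: inserts after position(s) 4, 9: ipelepanudevog
surface: ipelepanudevog


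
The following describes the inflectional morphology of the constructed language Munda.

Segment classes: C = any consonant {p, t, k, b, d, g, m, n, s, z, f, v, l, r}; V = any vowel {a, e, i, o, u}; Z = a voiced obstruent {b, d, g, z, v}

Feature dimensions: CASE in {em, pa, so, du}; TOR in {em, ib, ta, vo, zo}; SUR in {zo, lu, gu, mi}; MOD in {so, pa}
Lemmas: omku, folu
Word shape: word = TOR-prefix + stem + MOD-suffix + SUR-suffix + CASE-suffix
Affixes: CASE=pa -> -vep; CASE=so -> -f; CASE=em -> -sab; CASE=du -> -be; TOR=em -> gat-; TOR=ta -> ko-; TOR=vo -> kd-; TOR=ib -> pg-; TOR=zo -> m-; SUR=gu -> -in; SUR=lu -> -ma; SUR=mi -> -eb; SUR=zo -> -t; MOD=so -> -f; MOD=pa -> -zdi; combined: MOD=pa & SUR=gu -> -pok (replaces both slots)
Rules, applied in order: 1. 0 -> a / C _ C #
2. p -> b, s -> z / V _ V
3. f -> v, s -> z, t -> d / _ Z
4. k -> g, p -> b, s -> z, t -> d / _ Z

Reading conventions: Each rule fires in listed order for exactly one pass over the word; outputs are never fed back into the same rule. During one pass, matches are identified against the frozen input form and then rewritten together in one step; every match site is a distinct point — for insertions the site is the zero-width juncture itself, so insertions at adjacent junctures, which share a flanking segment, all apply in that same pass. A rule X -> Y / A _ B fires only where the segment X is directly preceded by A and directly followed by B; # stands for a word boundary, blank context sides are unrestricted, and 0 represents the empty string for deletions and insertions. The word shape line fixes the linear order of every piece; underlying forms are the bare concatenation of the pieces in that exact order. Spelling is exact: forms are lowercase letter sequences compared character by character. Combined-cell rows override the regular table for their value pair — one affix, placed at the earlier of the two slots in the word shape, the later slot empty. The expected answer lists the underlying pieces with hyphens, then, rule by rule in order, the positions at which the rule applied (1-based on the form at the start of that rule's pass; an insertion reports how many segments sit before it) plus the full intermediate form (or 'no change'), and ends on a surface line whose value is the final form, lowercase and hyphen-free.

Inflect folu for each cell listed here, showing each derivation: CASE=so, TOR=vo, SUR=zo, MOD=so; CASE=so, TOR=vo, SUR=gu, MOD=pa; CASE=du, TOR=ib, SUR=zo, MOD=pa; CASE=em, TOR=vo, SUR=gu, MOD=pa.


cell CASE=so, TOR=vo, SUR=zo, MOD=so:
underlying: kd-folu-f-t-f
1. 0 -> a / C _ C #: inserts after position(s) 8: kdfoluftaf
2. p -> b, s -> z / V _ V: no change
3. f -> v, s -> z, t -> d / _ Z: no change
4. k -> g, p -> b, s -> z, t -> d / _ Z: fires at position(s) 1: gdfoluftaf
surface: gdfoluftaf

cell CASE=so, TOR=vo, SUR=gu, MOD=pa:
underlying: kd-folu-pok-f
1. 0 -> a / C _ C #: inserts after position(s) 9: kdfolupokaf
2. p -> b, s -> z / V _ V: fires at position(s) 7: kdfolubokaf
3. f -> v, s -> z, t -> d / _ Z: no change
4. k -> g, p -> b, s -> z, t -> d / _ Z: fires at position(s) 1: gdfolubokaf
surface: gdfolubokaf

cell CASE=du, TOR=ib, SUR=zo, MOD=pa:
underlying: pg-folu-zdi-t-be
1. 0 -> a / C _ C #: no change
2. p -> b, s -> z / V _ V: no change
3. f -> v, s -> z, t -> d / _ Z: fires at position(s) 10: pgfoluzdidbe
4. k -> g, p -> b, s -> z, t -> d / _ Z: fires at position(s) 1: bgfoluzdidbe
surface: bgfoluzdidbe

cell CASE=em, TOR=vo, SUR=gu, MOD=pa:
underlying: kd-folu-pok-sab
1. 0 -> a / C _ C #: no change
2. p -> b, s -> z / V _ V: fires at position(s) 7: kdfoluboksab
3. f -> v, s -> z, t -> d / _ Z: no change
4. k -> g, p -> b, s -> z, t -> d / _ Z: fires at position(s) 1: gdfoluboksab
surface: gdfoluboksab


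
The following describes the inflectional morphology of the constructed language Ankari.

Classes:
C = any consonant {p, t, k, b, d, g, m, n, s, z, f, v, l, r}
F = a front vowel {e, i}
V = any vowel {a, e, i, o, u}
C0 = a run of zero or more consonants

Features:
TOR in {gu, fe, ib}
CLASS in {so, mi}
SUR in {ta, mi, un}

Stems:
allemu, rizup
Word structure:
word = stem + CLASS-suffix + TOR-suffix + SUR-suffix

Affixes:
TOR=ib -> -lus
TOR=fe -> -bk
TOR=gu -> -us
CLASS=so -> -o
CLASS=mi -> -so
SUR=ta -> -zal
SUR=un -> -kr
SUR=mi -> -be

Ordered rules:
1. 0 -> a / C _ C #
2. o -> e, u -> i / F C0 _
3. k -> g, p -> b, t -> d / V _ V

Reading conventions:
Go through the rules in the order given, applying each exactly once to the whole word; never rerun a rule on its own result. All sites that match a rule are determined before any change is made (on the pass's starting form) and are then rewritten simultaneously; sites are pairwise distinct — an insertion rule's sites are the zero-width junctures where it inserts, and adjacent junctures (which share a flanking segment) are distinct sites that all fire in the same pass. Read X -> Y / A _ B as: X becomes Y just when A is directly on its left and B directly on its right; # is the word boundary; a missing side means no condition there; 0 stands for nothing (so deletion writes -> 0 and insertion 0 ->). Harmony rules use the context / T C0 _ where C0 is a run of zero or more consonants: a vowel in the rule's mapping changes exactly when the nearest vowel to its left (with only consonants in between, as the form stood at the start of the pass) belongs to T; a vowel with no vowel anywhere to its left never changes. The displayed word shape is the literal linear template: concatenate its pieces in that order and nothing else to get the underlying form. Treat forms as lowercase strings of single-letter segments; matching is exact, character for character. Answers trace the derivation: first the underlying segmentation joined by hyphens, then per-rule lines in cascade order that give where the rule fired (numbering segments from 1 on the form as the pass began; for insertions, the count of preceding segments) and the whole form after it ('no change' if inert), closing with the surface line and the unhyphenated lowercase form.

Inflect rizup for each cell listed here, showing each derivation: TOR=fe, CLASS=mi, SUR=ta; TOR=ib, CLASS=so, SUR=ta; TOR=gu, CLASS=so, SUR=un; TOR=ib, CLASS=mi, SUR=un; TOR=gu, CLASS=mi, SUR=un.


cell TOR=fe, CLASS=mi, SUR=ta:
underlying: rizup-so-bk-zal
1. 0 -> a / C _ C #: no change
2. o -> e, u -> i / F C0 _: fires at position(s) 4: rizipsobkzal
3. k -> g, p -> b, t -> d / V _ V: no change
surface: rizipsobkzal

cell TOR=ib, CLASS=so, SUR=ta:
underlying: rizup-o-lus-zal
1. 0 -> a / C _ C #: no change
2. o -> e, u -> i / F C0 _: fires at position(s) 4: rizipoluszal
3. k -> g, p -> b, t -> d / V _ V: fires at position(s) 5: riziboluszal
surface: riziboluszal

cell TOR=gu, CLASS=so, SUR=un:
underlying: rizup-o-us-kr
1. 0 -> a / C _ C #: inserts after position(s) 9: rizupouskar
2. o -> e, u -> i / F C0 _: fires at position(s) 4: rizipouskar
3. k -> g, p -> b, t -> d / V _ V: fires at position(s) 5: rizibouskar
surface: rizibouskar

cell TOR=ib, CLASS=mi, SUR=un:
underlying: rizup-so-lus-kr
1. 0 -> a / C _ C #: inserts after position(s) 11: rizupsoluskar
2. o -> e, u -> i / F C0 _: fires at position(s) 4: rizipsoluskar
3. k -> g, p -> b, t -> d / V _ V: no change
surface: rizipsoluskar

cell TOR=gu, CLASS=mi, SUR=un:
underlying: rizup-so-us-kr
1. 0 -> a / C _ C #: inserts after position(s) 10: rizupsouskar
2. o -> e, u -> i / F C0 _: fires at position(s) 4: rizipsouskar
3. k -> g, p -> b, t -> d / V _ V: no change
surface: rizipsouskar


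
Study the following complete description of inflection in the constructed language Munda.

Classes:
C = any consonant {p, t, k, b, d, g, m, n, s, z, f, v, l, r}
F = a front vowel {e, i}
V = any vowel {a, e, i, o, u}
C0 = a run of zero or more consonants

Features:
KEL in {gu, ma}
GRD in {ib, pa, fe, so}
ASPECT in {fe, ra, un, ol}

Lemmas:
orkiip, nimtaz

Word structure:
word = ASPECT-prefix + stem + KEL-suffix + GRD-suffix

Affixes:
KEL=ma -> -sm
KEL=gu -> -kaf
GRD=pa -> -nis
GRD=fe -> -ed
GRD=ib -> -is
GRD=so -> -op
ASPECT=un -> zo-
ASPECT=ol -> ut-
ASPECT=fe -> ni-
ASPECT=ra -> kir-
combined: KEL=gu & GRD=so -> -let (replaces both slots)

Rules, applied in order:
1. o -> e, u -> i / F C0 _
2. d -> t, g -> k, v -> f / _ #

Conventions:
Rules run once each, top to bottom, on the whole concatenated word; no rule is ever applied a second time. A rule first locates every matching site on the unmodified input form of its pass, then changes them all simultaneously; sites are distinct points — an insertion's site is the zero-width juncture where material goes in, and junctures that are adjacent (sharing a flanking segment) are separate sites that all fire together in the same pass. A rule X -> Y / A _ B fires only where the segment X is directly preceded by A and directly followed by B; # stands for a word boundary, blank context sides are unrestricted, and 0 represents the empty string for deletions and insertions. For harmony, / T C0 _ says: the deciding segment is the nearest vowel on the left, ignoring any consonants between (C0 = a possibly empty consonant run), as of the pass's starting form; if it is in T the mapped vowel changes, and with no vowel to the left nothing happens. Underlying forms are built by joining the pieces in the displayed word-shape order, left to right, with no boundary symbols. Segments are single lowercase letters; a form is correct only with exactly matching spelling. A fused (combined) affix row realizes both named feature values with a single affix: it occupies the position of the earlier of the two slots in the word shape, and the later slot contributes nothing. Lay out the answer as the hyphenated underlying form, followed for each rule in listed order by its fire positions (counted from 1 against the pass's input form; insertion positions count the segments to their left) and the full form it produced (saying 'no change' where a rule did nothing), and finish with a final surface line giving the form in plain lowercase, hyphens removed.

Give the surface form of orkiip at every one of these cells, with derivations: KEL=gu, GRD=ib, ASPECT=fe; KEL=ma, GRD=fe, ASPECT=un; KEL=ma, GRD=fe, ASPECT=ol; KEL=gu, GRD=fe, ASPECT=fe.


cell KEL=gu, GRD=ib, ASPECT=fe:
underlying: ni-orkiip-kaf-is
1. o -> e, u -> i / F C0 _: fires at position(s) 3: nierkiipkafis
2. d -> t, g -> k, v -> f / _ #: no change
surface: nierkiipkafis

cell KEL=ma, GRD=fe, ASPECT=un:
underlying: zo-orkiip-sm-ed
1. o -> e, u -> i / F C0 _: no change
2. d -> t, g -> k, v -> f / _ #: fires at position(s) 12: zoorkiipsmet
surface: zoorkiipsmet

cell KEL=ma, GRD=fe, ASPECT=ol:
underlying: ut-orkiip-sm-ed
1. o -> e, u -> i / F C0 _: no change
2. d -> t, g -> k, v -> f / _ #: fires at position(s) 12: utorkiipsmet
surface: utorkiipsmet

cell KEL=gu, GRD=fe, ASPECT=fe:
underlying: ni-orkiip-kaf-ed
1. o -> e, u -> i / F C0 _: fires at position(s) 3: nierkiipkafed
2. d -> t, g -> k, v -> f / _ #: fires at position(s) 13: nierkiipkafet
surface: nierkiipkafet


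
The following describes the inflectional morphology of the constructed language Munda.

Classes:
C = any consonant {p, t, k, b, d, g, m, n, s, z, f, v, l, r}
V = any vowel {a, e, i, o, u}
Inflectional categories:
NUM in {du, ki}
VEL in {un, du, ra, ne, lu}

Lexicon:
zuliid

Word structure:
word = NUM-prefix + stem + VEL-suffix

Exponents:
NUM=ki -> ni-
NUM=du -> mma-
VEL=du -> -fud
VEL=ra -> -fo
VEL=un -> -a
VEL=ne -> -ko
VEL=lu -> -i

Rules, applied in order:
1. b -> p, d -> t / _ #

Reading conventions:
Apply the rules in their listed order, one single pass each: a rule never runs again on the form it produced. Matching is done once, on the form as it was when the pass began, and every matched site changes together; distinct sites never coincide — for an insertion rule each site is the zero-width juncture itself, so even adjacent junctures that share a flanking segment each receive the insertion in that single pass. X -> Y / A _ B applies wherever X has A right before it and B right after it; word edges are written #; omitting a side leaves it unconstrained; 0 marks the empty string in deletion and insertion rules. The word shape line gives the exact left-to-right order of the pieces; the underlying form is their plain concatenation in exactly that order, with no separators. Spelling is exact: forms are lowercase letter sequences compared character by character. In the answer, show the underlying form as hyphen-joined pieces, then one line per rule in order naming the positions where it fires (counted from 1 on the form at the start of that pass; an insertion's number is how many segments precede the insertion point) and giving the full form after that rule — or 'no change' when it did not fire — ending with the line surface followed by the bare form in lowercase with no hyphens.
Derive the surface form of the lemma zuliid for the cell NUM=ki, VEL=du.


underlying: ni-zuliid-fud
1. b -> p, d -> t / _ #: fires at position(s) 11: nizuliidfut
surface: nizuliidfut


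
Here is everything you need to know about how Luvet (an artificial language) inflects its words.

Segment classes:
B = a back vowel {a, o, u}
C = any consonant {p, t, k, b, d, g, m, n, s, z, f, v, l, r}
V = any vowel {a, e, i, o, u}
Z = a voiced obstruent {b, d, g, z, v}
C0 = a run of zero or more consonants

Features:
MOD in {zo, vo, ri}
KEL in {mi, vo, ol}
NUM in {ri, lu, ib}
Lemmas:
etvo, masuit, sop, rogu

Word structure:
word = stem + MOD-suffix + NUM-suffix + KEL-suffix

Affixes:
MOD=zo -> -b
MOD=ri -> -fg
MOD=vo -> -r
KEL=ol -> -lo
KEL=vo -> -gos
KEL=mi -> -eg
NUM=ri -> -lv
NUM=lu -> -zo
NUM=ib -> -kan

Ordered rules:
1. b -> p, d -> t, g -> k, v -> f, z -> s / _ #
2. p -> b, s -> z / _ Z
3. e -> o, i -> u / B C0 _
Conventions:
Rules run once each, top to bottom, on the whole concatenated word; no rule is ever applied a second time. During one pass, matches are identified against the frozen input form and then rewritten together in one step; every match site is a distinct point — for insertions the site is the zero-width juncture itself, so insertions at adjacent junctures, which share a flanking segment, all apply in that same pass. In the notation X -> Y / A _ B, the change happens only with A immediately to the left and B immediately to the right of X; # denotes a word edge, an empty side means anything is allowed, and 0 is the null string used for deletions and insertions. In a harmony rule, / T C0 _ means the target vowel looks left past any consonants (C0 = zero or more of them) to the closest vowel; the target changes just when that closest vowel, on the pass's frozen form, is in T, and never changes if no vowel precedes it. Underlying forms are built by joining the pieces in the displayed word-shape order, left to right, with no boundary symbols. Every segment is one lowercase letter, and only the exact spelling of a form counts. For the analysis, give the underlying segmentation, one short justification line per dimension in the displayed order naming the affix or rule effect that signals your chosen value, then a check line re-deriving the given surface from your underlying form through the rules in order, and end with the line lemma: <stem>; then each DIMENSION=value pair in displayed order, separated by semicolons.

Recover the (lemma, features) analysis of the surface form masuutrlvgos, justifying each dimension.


underlying: masuit-r-lv-gos
MOD=vo - signalled by the affix -r
KEL=vo - signalled by the affix -gos
NUM=ri - signalled by the affix -lv
check: masuitrlvgos -> masuitrlvgos -> masuitrlvgos -> masuutrlvgos
lemma: masuit; MOD=vo; KEL=vo; NUM=ri


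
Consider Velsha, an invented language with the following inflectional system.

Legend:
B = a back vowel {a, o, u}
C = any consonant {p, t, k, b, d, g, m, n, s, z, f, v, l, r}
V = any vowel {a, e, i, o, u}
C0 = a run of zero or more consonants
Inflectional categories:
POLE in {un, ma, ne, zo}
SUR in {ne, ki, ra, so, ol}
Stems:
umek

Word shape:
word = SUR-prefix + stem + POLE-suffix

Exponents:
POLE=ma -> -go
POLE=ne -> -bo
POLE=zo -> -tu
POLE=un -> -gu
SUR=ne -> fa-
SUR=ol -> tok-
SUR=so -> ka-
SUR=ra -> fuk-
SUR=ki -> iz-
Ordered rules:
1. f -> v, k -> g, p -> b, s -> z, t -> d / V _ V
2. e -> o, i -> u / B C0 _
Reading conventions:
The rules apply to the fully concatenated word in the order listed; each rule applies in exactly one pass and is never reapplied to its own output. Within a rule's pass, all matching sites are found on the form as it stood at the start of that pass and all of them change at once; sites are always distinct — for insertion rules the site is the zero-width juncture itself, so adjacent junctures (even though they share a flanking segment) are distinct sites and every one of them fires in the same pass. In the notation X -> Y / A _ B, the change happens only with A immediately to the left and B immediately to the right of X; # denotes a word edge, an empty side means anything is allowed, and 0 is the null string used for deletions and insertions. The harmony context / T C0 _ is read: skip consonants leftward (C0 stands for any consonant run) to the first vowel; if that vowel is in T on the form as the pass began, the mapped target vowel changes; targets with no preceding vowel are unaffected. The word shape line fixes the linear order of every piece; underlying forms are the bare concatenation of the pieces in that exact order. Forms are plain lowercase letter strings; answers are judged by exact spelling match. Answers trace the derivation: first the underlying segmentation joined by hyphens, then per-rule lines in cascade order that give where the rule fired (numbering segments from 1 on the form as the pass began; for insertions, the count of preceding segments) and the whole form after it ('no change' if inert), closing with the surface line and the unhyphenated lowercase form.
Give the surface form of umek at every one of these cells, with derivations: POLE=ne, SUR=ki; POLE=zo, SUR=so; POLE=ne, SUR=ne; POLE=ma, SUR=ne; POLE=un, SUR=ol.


cell POLE=ne, SUR=ki:
underlying: iz-umek-bo
1. f -> v, k -> g, p -> b, s -> z, t -> d / V _ V: no change
2. e -> o, i -> u / B C0 _: fires at position(s) 5: izumokbo
surface: izumokbo

cell POLE=zo, SUR=so:
underlying: ka-umek-tu
1. f -> v, k -> g, p -> b, s -> z, t -> d / V _ V: no change
2. e -> o, i -> u / B C0 _: fires at position(s) 5: kaumoktu
surface: kaumoktu

cell POLE=ne, SUR=ne:
underlying: fa-umek-bo
1. f -> v, k -> g, p -> b, s -> z, t -> d / V _ V: no change
2. e -> o, i -> u / B C0 _: fires at position(s) 5: faumokbo
surface: faumokbo

cell POLE=ma, SUR=ne:
underlying: fa-umek-go
1. f -> v, k -> g, p -> b, s -> z, t -> d / V _ V: no change
2. e -> o, i -> u / B C0 _: fires at position(s) 5: faumokgo
surface: faumokgo

cell POLE=un, SUR=ol:
underlying: tok-umek-gu
1. f -> v, k -> g, p -> b, s -> z, t -> d / V _ V: fires at position(s) 3: togumekgu
2. e -> o, i -> u / B C0 _: fires at position(s) 6: togumokgu
surface: togumokgu


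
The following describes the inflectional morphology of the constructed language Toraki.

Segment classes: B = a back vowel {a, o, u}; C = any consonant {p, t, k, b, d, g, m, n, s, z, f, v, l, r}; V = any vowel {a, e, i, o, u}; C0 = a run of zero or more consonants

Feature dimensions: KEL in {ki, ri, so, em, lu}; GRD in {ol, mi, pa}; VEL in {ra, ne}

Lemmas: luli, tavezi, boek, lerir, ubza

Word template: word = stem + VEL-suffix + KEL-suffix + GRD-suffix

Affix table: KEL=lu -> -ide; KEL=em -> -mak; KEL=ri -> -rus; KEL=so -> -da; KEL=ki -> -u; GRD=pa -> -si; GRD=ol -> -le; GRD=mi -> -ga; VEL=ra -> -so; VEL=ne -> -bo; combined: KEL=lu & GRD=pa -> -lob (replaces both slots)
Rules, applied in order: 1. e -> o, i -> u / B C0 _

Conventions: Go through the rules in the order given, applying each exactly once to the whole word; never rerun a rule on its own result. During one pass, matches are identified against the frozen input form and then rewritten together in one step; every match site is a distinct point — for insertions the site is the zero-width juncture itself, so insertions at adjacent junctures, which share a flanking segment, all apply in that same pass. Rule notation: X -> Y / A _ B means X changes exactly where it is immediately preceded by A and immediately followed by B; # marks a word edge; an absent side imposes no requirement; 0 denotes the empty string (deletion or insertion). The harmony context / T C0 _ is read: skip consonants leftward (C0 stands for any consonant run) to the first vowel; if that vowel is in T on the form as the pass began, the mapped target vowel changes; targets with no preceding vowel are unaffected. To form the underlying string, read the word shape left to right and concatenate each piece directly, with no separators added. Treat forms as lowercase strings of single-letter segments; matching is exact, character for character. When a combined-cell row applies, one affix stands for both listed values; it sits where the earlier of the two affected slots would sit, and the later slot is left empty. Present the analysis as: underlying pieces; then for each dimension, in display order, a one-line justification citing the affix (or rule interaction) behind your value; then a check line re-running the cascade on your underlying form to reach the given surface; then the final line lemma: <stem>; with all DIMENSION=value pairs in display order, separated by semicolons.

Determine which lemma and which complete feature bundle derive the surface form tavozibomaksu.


underlying: tavezi-bo-mak-si
KEL=em - signalled by the affix -mak
GRD=pa - signalled by the affix -si
VEL=ne - signalled by the affix -bo
check: tavezibomaksi -> tavozibomaksu
lemma: tavezi; KEL=em; GRD=pa; VEL=ne


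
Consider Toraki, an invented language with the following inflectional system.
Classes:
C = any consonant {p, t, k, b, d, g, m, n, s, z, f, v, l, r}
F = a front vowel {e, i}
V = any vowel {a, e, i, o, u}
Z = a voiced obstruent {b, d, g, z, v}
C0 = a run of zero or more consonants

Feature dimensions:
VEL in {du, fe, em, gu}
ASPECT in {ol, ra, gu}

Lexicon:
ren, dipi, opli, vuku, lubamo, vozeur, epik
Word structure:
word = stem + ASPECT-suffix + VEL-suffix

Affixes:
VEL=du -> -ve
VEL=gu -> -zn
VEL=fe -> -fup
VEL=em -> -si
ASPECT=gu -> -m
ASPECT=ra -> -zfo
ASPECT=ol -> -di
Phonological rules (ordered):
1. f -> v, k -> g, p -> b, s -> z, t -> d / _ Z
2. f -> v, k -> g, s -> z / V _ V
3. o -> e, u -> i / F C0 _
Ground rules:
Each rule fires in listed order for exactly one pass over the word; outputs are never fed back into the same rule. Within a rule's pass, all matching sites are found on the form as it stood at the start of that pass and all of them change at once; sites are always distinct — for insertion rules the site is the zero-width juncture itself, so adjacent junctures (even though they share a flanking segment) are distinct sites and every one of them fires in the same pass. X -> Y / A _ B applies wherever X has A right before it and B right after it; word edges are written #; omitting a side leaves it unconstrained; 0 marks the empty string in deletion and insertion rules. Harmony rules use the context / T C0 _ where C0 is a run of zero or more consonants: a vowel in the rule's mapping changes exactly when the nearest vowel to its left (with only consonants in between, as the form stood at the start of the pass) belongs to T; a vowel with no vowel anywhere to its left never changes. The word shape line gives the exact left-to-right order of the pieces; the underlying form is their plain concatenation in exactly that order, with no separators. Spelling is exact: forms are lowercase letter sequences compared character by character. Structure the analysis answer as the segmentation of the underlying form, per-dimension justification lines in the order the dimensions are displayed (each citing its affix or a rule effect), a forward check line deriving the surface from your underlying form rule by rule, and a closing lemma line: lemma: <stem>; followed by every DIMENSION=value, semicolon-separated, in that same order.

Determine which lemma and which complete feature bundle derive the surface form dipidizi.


underlying: dipi-di-si
VEL=em - signalled by the affix -si
ASPECT=ol - signalled by the affix -di
check: dipidisi -> dipidisi -> dipidizi -> dipidizi
lemma: dipi; VEL=em; ASPECT=ol


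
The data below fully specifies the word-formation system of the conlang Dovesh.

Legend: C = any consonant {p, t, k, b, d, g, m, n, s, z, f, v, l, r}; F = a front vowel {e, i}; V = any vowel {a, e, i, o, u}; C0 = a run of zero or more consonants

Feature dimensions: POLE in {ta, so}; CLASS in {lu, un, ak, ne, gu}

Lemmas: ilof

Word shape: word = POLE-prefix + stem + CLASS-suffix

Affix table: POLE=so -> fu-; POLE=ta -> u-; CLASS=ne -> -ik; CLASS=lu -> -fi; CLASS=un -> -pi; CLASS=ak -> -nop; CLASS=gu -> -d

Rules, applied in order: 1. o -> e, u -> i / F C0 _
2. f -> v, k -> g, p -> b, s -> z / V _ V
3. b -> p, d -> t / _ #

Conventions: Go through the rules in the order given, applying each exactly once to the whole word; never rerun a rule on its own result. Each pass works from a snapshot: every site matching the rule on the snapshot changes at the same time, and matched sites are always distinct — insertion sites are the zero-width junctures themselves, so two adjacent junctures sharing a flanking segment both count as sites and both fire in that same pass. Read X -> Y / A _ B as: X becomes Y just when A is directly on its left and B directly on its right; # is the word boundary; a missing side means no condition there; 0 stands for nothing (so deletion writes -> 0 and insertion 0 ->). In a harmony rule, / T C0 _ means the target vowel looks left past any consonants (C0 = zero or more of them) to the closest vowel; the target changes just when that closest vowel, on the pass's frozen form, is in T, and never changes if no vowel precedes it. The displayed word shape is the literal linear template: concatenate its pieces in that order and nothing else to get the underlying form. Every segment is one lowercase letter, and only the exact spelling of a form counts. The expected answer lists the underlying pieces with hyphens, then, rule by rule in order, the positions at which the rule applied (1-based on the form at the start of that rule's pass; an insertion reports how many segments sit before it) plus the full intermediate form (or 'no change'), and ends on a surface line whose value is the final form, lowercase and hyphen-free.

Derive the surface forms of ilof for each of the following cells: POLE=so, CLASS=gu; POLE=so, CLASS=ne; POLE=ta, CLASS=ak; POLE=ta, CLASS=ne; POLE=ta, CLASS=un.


cell POLE=so, CLASS=gu:
underlying: fu-ilof-d
1. o -> e, u -> i / F C0 _: fires at position(s) 5: fuilefd
2. f -> v, k -> g, p -> b, s -> z / V _ V: no change
3. b -> p, d -> t / _ #: fires at position(s) 7: fuileft
surface: fuileft

cell POLE=so, CLASS=ne:
underlying: fu-ilof-ik
1. o -> e, u -> i / F C0 _: fires at position(s) 5: fuilefik
2. f -> v, k -> g, p -> b, s -> z / V _ V: fires at position(s) 6: fuilevik
3. b -> p, d -> t / _ #: no change
surface: fuilevik

cell POLE=ta, CLASS=ak:
underlying: u-ilof-nop
1. o -> e, u -> i / F C0 _: fires at position(s) 4: uilefnop
2. f -> v, k -> g, p -> b, s -> z / V _ V: no change
3. b -> p, d -> t / _ #: no change
surface: uilefnop

cell POLE=ta, CLASS=ne:
underlying: u-ilof-ik
1. o -> e, u -> i / F C0 _: fires at position(s) 4: uilefik
2. f -> v, k -> g, p -> b, s -> z / V _ V: fires at position(s) 5: uilevik
3. b -> p, d -> t / _ #: no change
surface: uilevik

cell POLE=ta, CLASS=un:
underlying: u-ilof-pi
1. o -> e, u -> i / F C0 _: fires at position(s) 4: uilefpi
2. f -> v, k -> g, p -> b, s -> z / V _ V: no change
3. b -> p, d -> t / _ #: no change
surface: uilefpi


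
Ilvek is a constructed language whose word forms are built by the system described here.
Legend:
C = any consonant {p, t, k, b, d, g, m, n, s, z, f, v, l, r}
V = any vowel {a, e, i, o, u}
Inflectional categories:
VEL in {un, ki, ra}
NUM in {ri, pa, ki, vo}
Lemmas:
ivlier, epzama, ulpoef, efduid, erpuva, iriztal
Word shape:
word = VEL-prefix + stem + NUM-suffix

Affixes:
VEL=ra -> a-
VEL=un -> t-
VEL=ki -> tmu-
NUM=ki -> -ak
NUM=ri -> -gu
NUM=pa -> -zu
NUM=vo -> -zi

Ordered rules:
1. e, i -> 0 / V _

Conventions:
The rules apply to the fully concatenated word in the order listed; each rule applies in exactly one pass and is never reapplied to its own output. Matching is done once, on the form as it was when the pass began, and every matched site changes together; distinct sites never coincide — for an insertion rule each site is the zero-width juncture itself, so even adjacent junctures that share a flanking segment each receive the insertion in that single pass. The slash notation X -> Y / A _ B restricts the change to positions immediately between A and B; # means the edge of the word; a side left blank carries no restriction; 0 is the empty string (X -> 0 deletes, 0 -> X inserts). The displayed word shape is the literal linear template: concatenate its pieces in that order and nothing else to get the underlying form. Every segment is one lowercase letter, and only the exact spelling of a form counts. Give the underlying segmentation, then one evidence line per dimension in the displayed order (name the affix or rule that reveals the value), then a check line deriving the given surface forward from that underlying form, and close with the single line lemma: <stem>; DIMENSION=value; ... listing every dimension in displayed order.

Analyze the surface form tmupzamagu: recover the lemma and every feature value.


underlying: tmu-epzama-gu
VEL=ki - signalled by the affix tmu-
NUM=ri - signalled by the affix -gu
check: tmuepzamagu -> tmupzamagu
lemma: epzama; VEL=ki; NUM=ri


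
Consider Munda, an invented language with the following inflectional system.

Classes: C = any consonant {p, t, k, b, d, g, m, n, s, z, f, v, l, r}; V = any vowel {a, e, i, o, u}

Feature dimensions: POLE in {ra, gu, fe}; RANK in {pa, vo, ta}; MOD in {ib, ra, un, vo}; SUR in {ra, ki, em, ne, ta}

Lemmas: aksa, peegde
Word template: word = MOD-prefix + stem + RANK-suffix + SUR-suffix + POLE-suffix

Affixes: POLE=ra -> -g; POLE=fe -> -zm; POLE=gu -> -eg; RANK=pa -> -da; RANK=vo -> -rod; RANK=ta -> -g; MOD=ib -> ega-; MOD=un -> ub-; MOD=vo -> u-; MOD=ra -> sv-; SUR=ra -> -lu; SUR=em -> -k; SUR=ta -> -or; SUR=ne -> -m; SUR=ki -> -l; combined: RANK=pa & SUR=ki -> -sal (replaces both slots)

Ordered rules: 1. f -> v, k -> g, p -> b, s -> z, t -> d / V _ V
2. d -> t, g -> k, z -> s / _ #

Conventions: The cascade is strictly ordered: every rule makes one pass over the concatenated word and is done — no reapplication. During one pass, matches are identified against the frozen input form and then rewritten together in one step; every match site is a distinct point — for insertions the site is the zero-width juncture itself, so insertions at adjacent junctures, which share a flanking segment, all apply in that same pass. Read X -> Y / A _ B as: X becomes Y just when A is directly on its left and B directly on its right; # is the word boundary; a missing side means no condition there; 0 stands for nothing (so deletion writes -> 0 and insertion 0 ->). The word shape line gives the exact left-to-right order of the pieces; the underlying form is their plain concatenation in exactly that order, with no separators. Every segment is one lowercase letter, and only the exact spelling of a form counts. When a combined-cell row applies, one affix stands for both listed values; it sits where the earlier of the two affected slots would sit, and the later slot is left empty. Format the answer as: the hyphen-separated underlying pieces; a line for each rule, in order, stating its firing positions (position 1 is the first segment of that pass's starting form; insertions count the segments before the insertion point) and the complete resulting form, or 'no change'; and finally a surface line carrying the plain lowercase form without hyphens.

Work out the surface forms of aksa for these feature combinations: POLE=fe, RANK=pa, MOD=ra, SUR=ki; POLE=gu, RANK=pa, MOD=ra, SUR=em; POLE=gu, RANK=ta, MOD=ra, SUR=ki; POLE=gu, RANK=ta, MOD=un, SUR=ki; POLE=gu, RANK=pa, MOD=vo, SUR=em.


cell POLE=fe, RANK=pa, MOD=ra, SUR=ki:
underlying: sv-aksa-sal-zm
1. f -> v, k -> g, p -> b, s -> z, t -> d / V _ V: fires at position(s) 7: svaksazalzm
2. d -> t, g -> k, z -> s / _ #: no change
surface: svaksazalzm

cell POLE=gu, RANK=pa, MOD=ra, SUR=em:
underlying: sv-aksa-da-k-eg
1. f -> v, k -> g, p -> b, s -> z, t -> d / V _ V: fires at position(s) 9: svaksadageg
2. d -> t, g -> k, z -> s / _ #: fires at position(s) 11: svaksadagek
surface: svaksadagek

cell POLE=gu, RANK=ta, MOD=ra, SUR=ki:
underlying: sv-aksa-g-l-eg
1. f -> v, k -> g, p -> b, s -> z, t -> d / V _ V: no change
2. d -> t, g -> k, z -> s / _ #: fires at position(s) 10: svaksaglek
surface: svaksaglek

cell POLE=gu, RANK=ta, MOD=un, SUR=ki:
underlying: ub-aksa-g-l-eg
1. f -> v, k -> g, p -> b, s -> z, t -> d / V _ V: no change
2. d -> t, g -> k, z -> s / _ #: fires at position(s) 10: ubaksaglek
surface: ubaksaglek

cell POLE=gu, RANK=pa, MOD=vo, SUR=em:
underlying: u-aksa-da-k-eg
1. f -> v, k -> g, p -> b, s -> z, t -> d / V _ V: fires at position(s) 8: uaksadageg
2. d -> t, g -> k, z -> s / _ #: fires at position(s) 10: uaksadagek
surface: uaksadagek
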